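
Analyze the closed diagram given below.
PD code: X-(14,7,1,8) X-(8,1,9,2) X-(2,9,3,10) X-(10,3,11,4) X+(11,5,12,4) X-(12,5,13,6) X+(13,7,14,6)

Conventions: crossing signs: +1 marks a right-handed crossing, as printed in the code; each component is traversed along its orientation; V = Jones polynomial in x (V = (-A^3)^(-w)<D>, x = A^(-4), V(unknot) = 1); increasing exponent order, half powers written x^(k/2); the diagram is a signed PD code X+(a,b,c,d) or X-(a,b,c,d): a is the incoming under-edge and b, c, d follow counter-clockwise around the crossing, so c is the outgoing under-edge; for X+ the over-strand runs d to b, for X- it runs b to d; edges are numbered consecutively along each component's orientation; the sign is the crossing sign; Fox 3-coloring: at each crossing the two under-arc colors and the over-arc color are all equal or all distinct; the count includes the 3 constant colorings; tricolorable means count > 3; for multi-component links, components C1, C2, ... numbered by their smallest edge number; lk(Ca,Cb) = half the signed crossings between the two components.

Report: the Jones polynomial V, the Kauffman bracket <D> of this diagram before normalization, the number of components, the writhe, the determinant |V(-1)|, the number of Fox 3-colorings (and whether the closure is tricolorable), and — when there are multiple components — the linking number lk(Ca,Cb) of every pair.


V = -x^-4 + x^-3 + x^-1
<D> = -A^-5 - A^3 + A^7 (w = -3)
1 component over 7 crossings, w = -3
9 Fox colorings among 3^7, |V(-1)| = 3: tricolorable
why: |V(-1)| = 3: so tricolorable, since 3 divides 3


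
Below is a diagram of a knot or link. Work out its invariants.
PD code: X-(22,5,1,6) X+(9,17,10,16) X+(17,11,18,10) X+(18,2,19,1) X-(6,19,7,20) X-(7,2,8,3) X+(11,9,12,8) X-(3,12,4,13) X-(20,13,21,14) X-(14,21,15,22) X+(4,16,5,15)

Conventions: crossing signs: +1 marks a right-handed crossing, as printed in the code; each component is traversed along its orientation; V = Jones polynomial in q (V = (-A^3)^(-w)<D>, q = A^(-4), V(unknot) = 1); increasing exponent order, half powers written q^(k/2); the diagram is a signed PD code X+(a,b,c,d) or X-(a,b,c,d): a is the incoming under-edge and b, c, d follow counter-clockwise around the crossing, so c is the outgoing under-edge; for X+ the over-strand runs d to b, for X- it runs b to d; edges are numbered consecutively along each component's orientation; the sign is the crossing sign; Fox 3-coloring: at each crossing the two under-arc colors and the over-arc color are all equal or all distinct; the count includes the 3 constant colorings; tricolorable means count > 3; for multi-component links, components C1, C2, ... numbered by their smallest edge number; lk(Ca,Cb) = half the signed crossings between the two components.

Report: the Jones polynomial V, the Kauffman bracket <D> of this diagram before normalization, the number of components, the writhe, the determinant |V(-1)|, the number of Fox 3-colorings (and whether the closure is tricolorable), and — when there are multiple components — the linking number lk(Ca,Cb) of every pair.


V = q^-6 - 3q^-5 + 5q^-4 - 7q^-3 + 8q^-2 - 8q^-1 + 8 - 5q + 3q^2 - q^3
<D> = A^-15 - 3A^-11 + 5A^-7 - 8A^-3 + 8A - 8A^5 + 7A^9 - 5A^13 + 3A^17 - A^21 (w = -1)
1 component over 11 crossings, w = -1
3 Fox colorings among 3^11, |V(-1)| = 49: not tricolorable
why: |V(-1)| = 49: so not tricolorable, since 3 does not divide 49


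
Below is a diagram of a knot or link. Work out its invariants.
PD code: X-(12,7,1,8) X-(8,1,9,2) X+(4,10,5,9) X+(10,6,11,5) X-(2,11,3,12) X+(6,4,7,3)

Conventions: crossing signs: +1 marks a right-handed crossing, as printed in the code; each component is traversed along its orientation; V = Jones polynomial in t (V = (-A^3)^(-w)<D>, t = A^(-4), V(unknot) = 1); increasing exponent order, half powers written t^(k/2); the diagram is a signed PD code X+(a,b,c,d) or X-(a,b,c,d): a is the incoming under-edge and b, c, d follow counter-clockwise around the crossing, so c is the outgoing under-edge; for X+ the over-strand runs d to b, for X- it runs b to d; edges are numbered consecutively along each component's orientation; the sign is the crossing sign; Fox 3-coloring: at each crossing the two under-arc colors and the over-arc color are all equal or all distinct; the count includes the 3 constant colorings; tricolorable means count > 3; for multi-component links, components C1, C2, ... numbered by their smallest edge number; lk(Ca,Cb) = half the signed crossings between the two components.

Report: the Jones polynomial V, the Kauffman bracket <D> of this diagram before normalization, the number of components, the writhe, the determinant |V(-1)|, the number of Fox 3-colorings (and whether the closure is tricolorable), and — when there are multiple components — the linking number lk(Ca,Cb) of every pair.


V = -t^-3 + 2t^-2 - 2t^-1 + 3 - 2t + 2t^2 - t^3
<D> = -A^-12 + 2A^-8 - 2A^-4 + 3 - 2A^4 + 2A^8 - A^12 (w = 0)
1 component over 6 crossings, w = 0
3 Fox colorings among 3^6, |V(-1)| = 13: not tricolorable
why: w = 0 (over 6 crossings) is diagram-only; (-A^3)^(0) removes it from V


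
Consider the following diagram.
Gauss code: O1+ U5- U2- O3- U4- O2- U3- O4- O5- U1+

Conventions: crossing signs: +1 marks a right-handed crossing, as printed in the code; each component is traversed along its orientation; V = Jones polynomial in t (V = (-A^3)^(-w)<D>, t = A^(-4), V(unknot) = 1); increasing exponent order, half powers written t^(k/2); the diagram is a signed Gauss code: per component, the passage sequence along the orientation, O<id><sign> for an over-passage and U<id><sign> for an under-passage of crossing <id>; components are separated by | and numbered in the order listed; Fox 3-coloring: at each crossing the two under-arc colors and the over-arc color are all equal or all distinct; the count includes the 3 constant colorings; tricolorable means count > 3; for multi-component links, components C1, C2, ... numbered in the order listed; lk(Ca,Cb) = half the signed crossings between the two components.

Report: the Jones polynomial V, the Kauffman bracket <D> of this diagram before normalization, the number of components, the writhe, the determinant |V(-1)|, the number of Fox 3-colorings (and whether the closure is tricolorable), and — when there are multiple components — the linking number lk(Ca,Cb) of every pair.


Jones polynomial: V(t) = -t^-4 + t^-3 + t^-1
<D> = -A^-5 - A^3 + A^7; writhe -3
components 1, writhe -3 (5 crossings)
3-colorings: 9 of 3^5, det 3 — tricolorable
note: the span of V is 3, forcing >= 3 crossings in any diagram


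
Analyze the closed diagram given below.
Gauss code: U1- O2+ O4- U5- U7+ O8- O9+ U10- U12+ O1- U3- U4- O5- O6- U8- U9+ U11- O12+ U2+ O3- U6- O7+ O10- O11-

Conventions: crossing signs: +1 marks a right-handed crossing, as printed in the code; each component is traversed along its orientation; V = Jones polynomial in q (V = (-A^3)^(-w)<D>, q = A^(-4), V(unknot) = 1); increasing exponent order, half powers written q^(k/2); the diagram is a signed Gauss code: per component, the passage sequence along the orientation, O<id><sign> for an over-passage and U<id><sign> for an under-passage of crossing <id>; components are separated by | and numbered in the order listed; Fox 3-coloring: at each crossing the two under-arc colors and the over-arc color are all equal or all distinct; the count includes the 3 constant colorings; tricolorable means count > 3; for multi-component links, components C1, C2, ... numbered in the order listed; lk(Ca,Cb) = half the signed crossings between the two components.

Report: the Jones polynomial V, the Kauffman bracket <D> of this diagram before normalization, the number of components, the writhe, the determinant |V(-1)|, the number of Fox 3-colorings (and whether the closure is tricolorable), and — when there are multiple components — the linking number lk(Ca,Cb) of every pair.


V = q^-7 - 2q^-6 + 2q^-5 - 3q^-4 + 3q^-3 - 2q^-2 + 2q^-1
<D> = 2A^-8 - 2A^-4 + 3 - 3A^4 + 2A^8 - 2A^12 + A^16 (w = -4)
1 component over 12 crossings, w = -4
9 Fox colorings among 3^12, |V(-1)| = 15: tricolorable
why: det 15 = |V(-1)|; divisible by 3, so tricolorable


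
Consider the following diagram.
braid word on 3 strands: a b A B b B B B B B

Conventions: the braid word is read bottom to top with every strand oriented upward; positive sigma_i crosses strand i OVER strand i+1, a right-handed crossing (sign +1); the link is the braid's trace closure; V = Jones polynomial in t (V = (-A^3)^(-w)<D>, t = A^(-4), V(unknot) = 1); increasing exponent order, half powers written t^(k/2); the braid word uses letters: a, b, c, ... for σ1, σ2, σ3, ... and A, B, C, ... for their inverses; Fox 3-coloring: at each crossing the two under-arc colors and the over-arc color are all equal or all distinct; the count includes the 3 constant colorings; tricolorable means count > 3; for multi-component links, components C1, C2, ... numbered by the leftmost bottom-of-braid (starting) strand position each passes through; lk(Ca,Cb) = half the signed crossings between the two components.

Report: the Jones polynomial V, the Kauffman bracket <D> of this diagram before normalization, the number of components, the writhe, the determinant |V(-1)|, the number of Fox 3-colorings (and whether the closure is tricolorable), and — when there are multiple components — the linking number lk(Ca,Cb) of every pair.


V = -t^-7 + t^-6 - t^-5 + t^-4 + t^-2
<D> = A^-4 + A^4 - A^8 + A^12 - A^16 (w = -4)
1 component over 10 crossings, w = -4
3 Fox colorings among 3^10, |V(-1)| = 5: not tricolorable
why: the span of V is 5, forcing >= 5 crossings in any diagram


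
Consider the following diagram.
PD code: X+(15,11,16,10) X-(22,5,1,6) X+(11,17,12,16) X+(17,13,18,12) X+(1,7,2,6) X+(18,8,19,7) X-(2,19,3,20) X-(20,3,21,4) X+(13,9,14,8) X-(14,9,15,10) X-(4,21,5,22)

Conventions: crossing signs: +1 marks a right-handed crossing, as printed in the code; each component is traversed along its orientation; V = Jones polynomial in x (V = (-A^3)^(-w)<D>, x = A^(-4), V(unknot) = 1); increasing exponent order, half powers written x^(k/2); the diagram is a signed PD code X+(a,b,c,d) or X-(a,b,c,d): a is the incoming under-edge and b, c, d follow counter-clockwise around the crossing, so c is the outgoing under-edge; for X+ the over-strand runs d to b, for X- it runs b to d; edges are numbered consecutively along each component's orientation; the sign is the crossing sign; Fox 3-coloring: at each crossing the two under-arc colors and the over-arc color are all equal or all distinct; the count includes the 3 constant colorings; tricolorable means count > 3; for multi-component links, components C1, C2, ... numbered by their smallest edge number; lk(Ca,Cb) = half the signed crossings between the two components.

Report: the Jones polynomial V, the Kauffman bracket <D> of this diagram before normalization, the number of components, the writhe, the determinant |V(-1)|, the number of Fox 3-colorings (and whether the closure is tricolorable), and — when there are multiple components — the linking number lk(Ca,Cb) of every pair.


V(x) = -x^-3 + x^-2 - x^-1 + 3 - x + x^2 - x^3
bracket: A^-9 - A^-5 + A^-1 - 3A^3 + A^7 - A^11 + A^15, w = +1
1 component, writhe +1, over 11 crossings
det 9, colorings 27 of 3^11 — tricolorable
observation: V is palindromic (span 6, det 9): x -> 1/x fixes it; necessary, not sufficient, for amphichirality


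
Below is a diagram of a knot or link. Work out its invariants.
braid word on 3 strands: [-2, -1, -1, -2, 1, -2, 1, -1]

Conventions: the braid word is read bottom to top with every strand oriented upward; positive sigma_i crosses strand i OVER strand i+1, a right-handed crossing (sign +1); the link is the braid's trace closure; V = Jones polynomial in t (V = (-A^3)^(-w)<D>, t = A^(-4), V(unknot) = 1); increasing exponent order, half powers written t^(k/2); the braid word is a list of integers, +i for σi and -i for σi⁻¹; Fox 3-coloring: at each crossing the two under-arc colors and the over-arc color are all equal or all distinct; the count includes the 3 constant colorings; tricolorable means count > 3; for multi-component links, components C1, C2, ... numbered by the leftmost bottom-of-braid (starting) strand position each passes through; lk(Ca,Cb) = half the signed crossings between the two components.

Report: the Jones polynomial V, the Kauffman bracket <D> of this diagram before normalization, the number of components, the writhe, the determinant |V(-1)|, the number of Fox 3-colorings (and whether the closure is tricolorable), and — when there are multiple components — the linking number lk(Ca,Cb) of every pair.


Jones polynomial: V(t) = -t^-6 + t^-5 - t^-4 + 2t^-3 - t^-2 + t^-1
<D> = A^-8 - A^-4 + 2 - A^4 + A^8 - A^12; writhe -4
components 1, writhe -4 (8 crossings)
3-colorings: 3 of 3^8, det 7 — not tricolorable
note: w = -4 shifts under R1 moves; the (-A^3)^(4) factor cancels that in V


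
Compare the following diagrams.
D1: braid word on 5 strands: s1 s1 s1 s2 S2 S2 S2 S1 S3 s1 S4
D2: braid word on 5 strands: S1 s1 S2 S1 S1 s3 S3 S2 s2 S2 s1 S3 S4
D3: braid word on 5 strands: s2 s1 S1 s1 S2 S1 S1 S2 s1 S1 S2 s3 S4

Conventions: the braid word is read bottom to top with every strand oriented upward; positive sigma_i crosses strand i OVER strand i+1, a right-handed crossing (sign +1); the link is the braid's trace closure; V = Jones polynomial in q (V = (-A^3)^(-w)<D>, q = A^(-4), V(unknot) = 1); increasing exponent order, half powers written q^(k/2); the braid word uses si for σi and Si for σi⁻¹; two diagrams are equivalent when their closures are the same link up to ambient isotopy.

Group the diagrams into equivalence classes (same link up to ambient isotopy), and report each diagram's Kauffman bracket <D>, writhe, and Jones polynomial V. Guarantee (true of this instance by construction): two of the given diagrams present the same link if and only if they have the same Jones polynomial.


equivalence classes: {D1} | {D2, D3}
D1 (bracket -A^-17 + A^-13 - A^-9 + 2A^-5 + A^3; 11 crossings at w = -1): V = -q^(-3/2) - 2q^(1/2) + q^(3/2) - q^(5/2) + q^(7/2)
V(D2) = -q^(-9/2) - q^(-5/2) + q^(-3/2) - q^(-1/2)  (w -5, c 13, <D> = A^-13 - A^-9 + A^-5 + A^3)
D3 (bracket A^-7 - A^-3 + A + A^9; 13 crossings at w = -3): V = -q^(-9/2) - q^(-5/2) + q^(-3/2) - q^(-1/2)
key observation: 2 values of V(q) split the 3 diagrams


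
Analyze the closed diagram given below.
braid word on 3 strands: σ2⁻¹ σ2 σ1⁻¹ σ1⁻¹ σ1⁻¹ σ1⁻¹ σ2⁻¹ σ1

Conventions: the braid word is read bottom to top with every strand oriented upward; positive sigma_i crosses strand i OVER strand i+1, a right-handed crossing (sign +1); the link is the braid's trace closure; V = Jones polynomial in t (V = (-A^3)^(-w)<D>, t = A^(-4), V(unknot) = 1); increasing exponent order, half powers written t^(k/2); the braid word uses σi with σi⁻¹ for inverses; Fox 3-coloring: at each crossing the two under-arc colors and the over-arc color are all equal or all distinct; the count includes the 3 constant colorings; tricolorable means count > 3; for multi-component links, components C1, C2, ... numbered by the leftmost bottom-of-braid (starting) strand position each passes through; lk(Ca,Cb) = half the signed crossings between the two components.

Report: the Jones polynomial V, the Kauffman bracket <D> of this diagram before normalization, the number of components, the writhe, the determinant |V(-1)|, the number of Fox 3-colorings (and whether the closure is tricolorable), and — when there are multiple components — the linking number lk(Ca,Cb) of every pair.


V = -t^-4 + t^-3 + t^-1
<D> = A^-8 + 1 - A^4 (w = -4)
1 component over 8 crossings, w = -4
9 Fox colorings among 3^8, |V(-1)| = 3: tricolorable
why: inverse pairs cancel, leaving σ1⁻¹ σ1⁻¹ σ1⁻¹ σ1⁻¹ σ2⁻¹ σ1


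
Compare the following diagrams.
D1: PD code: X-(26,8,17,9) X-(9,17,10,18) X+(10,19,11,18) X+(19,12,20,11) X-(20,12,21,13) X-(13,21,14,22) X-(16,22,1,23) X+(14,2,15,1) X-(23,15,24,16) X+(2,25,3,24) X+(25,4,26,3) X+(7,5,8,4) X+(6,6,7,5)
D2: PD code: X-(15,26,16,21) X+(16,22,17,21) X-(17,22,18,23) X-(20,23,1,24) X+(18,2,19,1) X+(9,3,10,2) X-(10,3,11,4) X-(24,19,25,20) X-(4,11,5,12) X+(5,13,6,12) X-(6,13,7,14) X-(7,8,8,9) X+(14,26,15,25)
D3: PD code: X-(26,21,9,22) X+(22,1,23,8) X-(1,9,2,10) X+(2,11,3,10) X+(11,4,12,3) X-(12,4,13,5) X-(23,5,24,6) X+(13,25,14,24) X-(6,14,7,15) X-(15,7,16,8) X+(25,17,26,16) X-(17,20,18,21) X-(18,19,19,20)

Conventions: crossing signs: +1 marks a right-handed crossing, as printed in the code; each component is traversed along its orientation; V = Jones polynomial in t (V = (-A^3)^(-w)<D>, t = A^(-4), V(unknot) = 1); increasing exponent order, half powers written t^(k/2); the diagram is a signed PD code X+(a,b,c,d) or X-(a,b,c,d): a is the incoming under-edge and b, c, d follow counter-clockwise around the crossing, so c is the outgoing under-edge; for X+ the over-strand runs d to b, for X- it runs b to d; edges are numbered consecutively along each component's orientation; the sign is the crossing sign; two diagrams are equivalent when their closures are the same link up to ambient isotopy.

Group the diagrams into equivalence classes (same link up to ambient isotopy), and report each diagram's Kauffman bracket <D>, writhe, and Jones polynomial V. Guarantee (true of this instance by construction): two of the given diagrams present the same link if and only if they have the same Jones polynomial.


classes: {D1, D2, D3}
V(D1) = -t^(-5/2) - t^(-1/2)  [13 crossings, <D> = A^5 + A^13, w = +1]
D2 (bracket A^-7 + A; 13 crossings at w = -3): V = -t^(-5/2) - t^(-1/2)
V(D3) = -t^(-5/2) - t^(-1/2)  (w -3, c 13, <D> = A^-7 + A)
insight: all 3 diagrams share one V(t), hence one class


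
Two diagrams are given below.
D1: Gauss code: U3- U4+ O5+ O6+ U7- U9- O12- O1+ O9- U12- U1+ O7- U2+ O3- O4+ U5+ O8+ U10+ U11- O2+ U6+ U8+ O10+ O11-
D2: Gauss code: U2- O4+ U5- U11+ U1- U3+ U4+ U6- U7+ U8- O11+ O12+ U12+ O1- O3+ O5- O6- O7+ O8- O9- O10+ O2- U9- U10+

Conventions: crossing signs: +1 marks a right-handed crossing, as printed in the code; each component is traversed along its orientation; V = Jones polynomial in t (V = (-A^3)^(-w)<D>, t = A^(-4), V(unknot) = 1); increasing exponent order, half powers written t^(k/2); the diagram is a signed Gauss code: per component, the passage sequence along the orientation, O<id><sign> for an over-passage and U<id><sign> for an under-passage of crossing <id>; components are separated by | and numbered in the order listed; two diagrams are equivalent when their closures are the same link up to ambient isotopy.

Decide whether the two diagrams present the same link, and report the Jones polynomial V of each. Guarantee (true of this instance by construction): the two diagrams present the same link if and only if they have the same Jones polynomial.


equivalent: no
D1 (bracket -A^-10 + A^-6 + A^2; 12 crossings at w = +2): V = t + t^3 - t^4
V(D2) = 1  [12 crossings, <D> = 1, w = 0]
observation: V(t) takes 2 values over 2 diagrams, fixing the grouping


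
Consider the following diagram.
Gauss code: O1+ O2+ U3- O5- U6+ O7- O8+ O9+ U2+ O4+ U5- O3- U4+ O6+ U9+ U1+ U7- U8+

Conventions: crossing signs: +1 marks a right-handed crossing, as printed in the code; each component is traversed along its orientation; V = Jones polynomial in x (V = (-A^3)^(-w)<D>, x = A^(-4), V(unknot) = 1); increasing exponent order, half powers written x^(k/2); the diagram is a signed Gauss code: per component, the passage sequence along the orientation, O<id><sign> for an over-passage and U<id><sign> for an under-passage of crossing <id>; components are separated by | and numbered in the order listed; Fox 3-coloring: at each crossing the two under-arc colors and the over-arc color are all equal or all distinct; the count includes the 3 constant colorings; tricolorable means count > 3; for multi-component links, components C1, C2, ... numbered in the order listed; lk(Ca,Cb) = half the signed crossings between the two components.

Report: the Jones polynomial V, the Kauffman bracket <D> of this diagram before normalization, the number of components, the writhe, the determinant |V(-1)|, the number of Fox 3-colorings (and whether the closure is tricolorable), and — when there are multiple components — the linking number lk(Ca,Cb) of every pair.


Jones polynomial: V(x) = x^-1 - 1 + 2x - 2x^2 + 2x^3 - 2x^4 + x^5
<D> = -A^-11 + 2A^-7 - 2A^-3 + 2A - 2A^5 + A^9 - A^13; writhe +3
components 1, writhe +3 (9 crossings)
3-colorings: 3 of 3^9, det 11 — not tricolorable
note: |V(-1)| = 11: so not tricolorable, since 3 does not divide 11


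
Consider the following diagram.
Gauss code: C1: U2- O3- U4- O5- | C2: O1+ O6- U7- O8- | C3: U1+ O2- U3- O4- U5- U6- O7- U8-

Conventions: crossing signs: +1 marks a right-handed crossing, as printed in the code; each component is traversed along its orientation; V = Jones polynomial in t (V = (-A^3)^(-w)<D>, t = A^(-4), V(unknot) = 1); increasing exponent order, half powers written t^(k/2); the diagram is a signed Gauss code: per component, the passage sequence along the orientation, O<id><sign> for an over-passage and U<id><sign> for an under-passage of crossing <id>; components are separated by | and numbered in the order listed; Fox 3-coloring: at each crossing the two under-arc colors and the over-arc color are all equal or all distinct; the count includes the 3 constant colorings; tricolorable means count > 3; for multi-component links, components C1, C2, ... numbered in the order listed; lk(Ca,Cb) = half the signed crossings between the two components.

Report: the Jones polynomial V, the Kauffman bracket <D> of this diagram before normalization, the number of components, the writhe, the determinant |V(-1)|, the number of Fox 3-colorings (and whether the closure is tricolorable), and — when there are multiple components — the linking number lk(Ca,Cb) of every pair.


Jones polynomial: V(t) = t^-8 - t^-7 + 2t^-6 - t^-5 + 2t^-4 + t^-2
<D> = A^-10 + 2A^-2 - A^2 + 2A^6 - A^10 + A^14; writhe -6
components 3, writhe -6 (8 crossings)
linking number lk(C1,C2) = 0
lk(C1,C3): -2
lk(C2,C3) = -1
3-colorings: 3 of 3^8, det 8 — not tricolorable
note: det 8 = |V(-1)|; not divisible by 3, so not tricolorable


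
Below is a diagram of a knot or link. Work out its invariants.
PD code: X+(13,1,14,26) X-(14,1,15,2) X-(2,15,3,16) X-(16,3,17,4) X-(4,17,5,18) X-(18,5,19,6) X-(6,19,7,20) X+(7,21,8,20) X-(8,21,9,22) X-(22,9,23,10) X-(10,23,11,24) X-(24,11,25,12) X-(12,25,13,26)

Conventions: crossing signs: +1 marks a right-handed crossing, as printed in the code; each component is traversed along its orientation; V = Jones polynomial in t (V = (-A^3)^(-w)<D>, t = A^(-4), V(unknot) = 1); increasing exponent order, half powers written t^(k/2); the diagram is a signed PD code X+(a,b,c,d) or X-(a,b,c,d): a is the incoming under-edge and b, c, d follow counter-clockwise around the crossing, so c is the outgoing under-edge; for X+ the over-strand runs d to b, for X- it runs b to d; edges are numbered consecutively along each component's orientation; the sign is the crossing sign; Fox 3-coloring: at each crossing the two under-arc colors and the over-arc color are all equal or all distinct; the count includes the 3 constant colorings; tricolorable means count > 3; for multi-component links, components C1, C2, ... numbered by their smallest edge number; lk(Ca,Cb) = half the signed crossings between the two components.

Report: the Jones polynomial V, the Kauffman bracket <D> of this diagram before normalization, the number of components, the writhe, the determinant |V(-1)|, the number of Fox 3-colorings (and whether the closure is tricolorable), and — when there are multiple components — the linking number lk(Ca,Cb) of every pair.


V = -t^-13 + t^-12 - t^-11 + t^-10 - t^-9 + t^-8 - t^-7 + t^-6 + t^-4
<D> = -A^-11 - A^-3 + A - A^5 + A^9 - A^13 + A^17 - A^21 + A^25 (w = -9)
1 component over 13 crossings, w = -9
9 Fox colorings among 3^13, |V(-1)| = 9: tricolorable
why: the span of V is 9, forcing >= 9 crossings in any diagram


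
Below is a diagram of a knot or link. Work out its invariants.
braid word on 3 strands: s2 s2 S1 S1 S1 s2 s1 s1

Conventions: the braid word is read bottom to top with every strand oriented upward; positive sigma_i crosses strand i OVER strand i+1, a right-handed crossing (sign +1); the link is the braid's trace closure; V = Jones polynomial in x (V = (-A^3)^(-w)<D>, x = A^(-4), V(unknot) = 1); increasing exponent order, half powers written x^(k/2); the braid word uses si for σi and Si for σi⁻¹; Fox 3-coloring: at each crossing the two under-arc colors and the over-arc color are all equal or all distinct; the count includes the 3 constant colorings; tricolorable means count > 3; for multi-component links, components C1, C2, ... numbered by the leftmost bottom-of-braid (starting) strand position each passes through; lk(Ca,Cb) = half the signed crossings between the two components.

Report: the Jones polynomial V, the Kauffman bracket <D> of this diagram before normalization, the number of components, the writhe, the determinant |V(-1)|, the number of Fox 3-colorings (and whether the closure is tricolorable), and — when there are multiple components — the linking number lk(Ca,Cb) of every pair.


Jones polynomial: V(x) = -x^-1 + 2 - x + 2x^2 - x^3 + x^4 - x^5
<D> = -A^-14 + A^-10 - A^-6 + 2A^-2 - A^2 + 2A^6 - A^10; writhe +2
components 1, writhe +2 (8 crossings)
3-colorings: 9 of 3^8, det 9 — tricolorable
note: the span of V is 6, forcing >= 6 crossings in any diagram


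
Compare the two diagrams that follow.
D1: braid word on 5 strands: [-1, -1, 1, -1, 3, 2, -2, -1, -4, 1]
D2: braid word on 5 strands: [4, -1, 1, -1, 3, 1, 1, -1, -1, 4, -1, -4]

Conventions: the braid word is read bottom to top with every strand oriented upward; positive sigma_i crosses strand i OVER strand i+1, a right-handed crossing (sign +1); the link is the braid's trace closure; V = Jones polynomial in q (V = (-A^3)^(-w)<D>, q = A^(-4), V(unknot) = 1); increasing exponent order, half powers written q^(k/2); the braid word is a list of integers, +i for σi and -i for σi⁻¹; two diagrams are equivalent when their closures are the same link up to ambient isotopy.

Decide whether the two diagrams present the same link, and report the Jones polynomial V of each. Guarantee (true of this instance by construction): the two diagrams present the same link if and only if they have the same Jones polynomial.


equivalent: yes
V(D1) = q^-3 + q^-2 + q^-1 + 1  (w -2, c 10, <D> = A^-6 + A^-2 + A^2 + A^6)
V(D2) = q^-3 + q^-2 + q^-1 + 1  [12 crossings, <D> = 1 + A^4 + A^8 + A^12, w = 0]
key observation: one V(q) for all 2 diagrams — one class (guaranteed)


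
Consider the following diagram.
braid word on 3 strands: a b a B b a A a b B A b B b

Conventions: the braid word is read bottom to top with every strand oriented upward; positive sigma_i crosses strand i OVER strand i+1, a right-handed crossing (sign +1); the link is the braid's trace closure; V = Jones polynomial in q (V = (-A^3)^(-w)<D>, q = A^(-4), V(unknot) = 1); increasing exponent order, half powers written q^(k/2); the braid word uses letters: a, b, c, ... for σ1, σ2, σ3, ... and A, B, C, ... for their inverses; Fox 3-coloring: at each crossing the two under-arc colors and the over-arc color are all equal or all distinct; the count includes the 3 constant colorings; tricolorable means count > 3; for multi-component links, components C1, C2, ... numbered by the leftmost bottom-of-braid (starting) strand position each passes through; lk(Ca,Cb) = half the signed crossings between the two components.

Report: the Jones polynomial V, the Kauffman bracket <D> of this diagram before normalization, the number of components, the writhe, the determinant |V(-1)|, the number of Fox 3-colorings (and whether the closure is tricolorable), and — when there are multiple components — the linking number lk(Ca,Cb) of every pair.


V = q + q^3 - q^4
<D> = -A^-4 + 1 + A^8 (w = +4)
1 component over 14 crossings, w = +4
9 Fox colorings among 3^14, |V(-1)| = 3: tricolorable
why: det 3 = |V(-1)|; divisible by 3, so tricolorable


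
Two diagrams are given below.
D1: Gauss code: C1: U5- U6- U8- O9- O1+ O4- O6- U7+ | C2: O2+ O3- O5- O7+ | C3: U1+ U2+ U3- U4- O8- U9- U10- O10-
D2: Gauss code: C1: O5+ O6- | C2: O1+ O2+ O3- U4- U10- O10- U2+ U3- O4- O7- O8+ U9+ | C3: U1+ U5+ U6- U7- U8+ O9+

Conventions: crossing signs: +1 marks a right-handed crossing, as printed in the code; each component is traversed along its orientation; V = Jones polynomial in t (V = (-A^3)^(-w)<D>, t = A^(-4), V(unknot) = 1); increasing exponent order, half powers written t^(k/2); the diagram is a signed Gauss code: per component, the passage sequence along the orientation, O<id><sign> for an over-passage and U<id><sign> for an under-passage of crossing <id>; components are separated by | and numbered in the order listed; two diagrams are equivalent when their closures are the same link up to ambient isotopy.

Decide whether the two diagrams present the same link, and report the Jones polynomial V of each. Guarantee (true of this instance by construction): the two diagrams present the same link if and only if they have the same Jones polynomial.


same link: no
V(D1) = t^-3 + t^-2 + t^-1 + 1  [10 crossings, <D> = A^-12 + A^-8 + A^-4 + 1, w = -4]
V(D2) = 1 + t + t^2 + t^3  [10 crossings, <D> = A^-12 + A^-8 + A^-4 + 1, w = 0]
insight: 2 values of V(t) split the 2 diagrams


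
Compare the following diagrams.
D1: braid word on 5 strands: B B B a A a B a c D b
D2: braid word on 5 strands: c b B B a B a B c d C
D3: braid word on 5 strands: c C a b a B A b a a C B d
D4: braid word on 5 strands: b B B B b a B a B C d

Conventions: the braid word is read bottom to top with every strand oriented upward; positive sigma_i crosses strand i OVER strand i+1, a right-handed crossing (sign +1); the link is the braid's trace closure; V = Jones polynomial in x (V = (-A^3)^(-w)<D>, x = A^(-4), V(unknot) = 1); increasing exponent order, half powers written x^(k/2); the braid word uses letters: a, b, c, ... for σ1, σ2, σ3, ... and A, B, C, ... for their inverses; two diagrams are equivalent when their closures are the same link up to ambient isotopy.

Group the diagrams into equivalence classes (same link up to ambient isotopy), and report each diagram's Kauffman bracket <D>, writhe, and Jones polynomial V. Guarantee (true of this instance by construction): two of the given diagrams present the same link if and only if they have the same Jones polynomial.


grouping into links: {D1, D2, D4} | {D3}
V(D1) = x^(-7/2) - 2x^(-5/2) + x^(-3/2) - 2x^(-1/2) + x^(1/2) - x^(3/2)  (w -1, c 11, <D> = A^-9 - A^-5 + 2A^-1 - A^3 + 2A^7 - A^11)
V(D2) = x^(-7/2) - 2x^(-5/2) + x^(-3/2) - 2x^(-1/2) + x^(1/2) - x^(3/2)  (w +1, c 11, <D> = A^-3 - A + 2A^5 - A^9 + 2A^13 - A^17)
V(D3) = -x^(1/2) - x^(5/2)  [13 crossings, <D> = A^-1 + A^7, w = +3]
V(D4) = x^(-7/2) - 2x^(-5/2) + x^(-3/2) - 2x^(-1/2) + x^(1/2) - x^(3/2)  (w -1, c 11, <D> = A^-9 - A^-5 + 2A^-1 - A^3 + 2A^7 - A^11)
why: 2 values of V(x) split the 4 diagrams


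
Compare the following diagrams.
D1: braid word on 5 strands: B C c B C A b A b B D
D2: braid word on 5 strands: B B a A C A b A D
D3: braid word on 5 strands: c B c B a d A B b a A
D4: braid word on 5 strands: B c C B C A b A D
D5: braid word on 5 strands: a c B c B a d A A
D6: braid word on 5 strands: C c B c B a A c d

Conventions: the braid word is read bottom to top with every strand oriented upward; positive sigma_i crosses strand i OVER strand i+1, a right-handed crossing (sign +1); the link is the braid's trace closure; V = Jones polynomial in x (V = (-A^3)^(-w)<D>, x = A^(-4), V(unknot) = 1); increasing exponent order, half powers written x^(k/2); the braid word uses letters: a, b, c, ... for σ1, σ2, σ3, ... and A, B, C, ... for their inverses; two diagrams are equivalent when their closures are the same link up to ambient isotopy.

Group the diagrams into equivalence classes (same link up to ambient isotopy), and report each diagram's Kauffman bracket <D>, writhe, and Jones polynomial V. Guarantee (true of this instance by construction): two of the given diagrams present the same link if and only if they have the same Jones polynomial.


equivalence classes: {D1, D2, D4} | {D3, D5, D6}
D1 (bracket A^-13 - A^-9 + A^-5 + A^3; 11 crossings at w = -5): V = -x^(-9/2) - x^(-5/2) + x^(-3/2) - x^(-1/2)
V(D2) = -x^(-9/2) - x^(-5/2) + x^(-3/2) - x^(-1/2)  (w -5, c 9, <D> = A^-13 - A^-9 + A^-5 + A^3)
V(D3) = -x^(-5/2) - x^(5/2)  [11 crossings, <D> = A^-7 + A^13, w = +1]
D4 (bracket A^-13 - A^-9 + A^-5 + A^3; 9 crossings at w = -5): V = -x^(-9/2) - x^(-5/2) + x^(-3/2) - x^(-1/2)
V(D5) = -x^(-5/2) - x^(5/2)  (w +1, c 9, <D> = A^-7 + A^13)
V(D6) = -x^(-5/2) - x^(5/2)  (w +1, c 9, <D> = A^-7 + A^13)
observation: V(x) takes 2 values over 6 diagrams, fixing the grouping


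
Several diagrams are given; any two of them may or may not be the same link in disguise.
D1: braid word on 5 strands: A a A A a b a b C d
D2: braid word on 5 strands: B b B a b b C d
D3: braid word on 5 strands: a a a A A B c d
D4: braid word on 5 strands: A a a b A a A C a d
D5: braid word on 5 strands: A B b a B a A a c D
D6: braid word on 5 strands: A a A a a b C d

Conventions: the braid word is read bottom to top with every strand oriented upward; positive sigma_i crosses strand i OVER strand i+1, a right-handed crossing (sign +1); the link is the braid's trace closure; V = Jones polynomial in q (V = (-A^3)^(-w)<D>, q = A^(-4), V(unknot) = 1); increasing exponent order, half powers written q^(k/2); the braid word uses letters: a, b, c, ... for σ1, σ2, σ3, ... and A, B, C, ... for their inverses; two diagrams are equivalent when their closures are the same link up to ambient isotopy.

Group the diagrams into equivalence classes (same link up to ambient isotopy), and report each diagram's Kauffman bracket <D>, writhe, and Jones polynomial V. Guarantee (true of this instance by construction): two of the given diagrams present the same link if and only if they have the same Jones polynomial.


classes: {D1, D2, D3, D4, D5, D6}
V(D1) = 1  [10 crossings, <D> = A^6, w = +2]
V(D2) = 1  [8 crossings, <D> = A^6, w = +2]
D3 (bracket A^6; 8 crossings at w = +2): V = 1
V(D4) = 1  [10 crossings, <D> = A^6, w = +2]
V(D5) = 1  (w 0, c 10, <D> = 1)
D6 (bracket A^6; 8 crossings at w = +2): V = 1
note: all 6 diagrams share one V(q), hence one class


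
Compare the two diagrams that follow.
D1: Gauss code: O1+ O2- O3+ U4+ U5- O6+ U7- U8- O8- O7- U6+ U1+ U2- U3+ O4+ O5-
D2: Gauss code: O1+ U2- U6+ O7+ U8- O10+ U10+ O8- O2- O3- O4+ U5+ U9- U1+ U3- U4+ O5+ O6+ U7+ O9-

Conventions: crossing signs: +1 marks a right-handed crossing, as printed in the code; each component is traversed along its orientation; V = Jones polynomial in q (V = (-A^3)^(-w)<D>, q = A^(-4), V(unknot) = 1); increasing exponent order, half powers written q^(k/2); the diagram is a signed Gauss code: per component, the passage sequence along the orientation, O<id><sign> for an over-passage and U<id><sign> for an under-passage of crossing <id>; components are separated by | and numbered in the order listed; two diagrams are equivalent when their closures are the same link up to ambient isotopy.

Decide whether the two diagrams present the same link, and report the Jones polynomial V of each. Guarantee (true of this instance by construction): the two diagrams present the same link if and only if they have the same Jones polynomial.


same link: yes
V(D1) = 1  [8 crossings, <D> = 1, w = 0]
V(D2) = 1  (w +2, c 10, <D> = A^6)
note: from 8 to 10 crossings by R-moves: one link, two diagrams


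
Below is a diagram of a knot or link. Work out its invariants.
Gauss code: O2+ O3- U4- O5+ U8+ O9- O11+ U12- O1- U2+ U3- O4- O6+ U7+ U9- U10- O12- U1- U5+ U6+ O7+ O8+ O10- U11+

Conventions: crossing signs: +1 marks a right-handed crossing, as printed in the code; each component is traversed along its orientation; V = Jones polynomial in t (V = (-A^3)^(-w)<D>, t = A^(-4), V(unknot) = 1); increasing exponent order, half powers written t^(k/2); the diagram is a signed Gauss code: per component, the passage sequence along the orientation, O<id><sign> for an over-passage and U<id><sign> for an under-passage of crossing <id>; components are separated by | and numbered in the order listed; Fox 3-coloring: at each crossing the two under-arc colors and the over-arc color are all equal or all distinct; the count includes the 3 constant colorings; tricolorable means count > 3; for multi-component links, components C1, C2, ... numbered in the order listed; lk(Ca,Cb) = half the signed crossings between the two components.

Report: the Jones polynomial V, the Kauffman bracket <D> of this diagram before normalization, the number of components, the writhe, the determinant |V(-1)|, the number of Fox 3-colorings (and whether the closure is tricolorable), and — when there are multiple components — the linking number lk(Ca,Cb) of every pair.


V = -t^-3 + 2t^-2 - 2t^-1 + 3 - 2t + 2t^2 - t^3
<D> = -A^-12 + 2A^-8 - 2A^-4 + 3 - 2A^4 + 2A^8 - A^12 (w = 0)
1 component over 12 crossings, w = 0
3 Fox colorings among 3^12, |V(-1)| = 13: not tricolorable
why: V spans 6 powers of t: at least 6 crossings in any diagram


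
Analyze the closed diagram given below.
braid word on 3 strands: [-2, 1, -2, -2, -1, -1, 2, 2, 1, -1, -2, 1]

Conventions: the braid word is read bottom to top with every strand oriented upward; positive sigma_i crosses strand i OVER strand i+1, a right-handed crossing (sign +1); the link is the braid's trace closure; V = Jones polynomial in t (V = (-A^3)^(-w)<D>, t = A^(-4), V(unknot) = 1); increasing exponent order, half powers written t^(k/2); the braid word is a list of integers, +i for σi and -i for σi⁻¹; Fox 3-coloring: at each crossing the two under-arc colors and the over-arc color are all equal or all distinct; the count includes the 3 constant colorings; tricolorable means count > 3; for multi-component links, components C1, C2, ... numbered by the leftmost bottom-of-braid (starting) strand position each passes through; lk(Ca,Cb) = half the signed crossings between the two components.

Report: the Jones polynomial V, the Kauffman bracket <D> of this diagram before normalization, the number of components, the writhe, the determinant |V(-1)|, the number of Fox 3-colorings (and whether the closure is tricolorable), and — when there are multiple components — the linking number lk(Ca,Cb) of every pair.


V = t^-5 - 2t^-4 + 2t^-3 - 2t^-2 + 2t^-1 - 1 + t
<D> = A^-10 - A^-6 + 2A^-2 - 2A^2 + 2A^6 - 2A^10 + A^14 (w = -2)
1 component over 12 crossings, w = -2
3 Fox colorings among 3^12, |V(-1)| = 11: not tricolorable
why: w = -2 shifts under R1 moves; the (-A^3)^(2) factor cancels that in V


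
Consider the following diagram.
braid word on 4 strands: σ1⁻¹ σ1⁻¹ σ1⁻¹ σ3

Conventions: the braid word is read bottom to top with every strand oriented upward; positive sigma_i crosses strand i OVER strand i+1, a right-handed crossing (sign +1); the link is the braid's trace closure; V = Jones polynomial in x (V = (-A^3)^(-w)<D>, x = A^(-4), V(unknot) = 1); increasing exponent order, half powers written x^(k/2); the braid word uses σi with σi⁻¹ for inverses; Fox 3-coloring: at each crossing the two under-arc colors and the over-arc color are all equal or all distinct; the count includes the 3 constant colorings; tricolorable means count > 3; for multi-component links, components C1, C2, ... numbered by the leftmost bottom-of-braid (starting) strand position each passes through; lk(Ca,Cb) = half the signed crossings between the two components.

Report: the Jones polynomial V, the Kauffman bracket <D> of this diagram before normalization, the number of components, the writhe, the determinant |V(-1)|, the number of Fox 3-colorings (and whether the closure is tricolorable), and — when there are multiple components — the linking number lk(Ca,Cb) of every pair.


Jones polynomial: V(x) = x^(-9/2) - x^(-5/2) - x^(-3/2) - x^(-1/2)
<D> = -A^-4 - 1 - A^4 + A^12; writhe -2
components 2, writhe -2 (4 crossings)
linking number lk(C1,C2) = 0
3-colorings: 27 of 3^4, det 0 — tricolorable
note: the 1 component pair carries total linking 0
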